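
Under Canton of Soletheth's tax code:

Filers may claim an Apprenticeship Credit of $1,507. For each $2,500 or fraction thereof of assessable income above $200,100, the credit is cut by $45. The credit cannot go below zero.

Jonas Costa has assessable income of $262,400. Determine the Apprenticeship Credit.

$382

Apprenticeship Credit: income exceeds $200,100 by $62,300, which is 25 full-or-partial $2,500 increments; reduction = 25 × $45 = $1,125, leaving $382.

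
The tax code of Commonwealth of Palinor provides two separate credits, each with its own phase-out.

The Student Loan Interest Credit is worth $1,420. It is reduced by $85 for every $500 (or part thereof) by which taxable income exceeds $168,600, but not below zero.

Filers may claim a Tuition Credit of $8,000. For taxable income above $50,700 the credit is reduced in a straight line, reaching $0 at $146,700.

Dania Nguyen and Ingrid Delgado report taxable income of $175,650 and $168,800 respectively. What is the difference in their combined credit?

$1,190

Dania ($175,650): Student Loan Interest Credit: income exceeds $168,600 by $7,050, which is 15 full-or-partial $500 increments; reduction = 15 × $85 = $1,275, leaving $145. Tuition Credit: $175,650 is at or above $146,700, so the credit is $0. total $145 + $0 = $145
Ingrid ($168,800): Student Loan Interest Credit: income exceeds $168,600 by $200, which is 1 full-or-partial $500 increment; reduction = 1 × $85 = $85, leaving $1,335. Tuition Credit: $168,800 is at or above $146,700, so the credit is $0. total $1,335 + $0 = $1,335
Difference: |$145 − $1,335| = $1,190.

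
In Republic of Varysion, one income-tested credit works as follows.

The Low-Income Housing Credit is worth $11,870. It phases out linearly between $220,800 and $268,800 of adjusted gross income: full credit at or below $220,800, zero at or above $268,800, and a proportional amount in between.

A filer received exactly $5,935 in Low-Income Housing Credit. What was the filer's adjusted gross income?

$5,935 is 5,935/11,870 of the full $11,870, so 5,935/11,870 of the $48,000 range has been used: income = $220,800 + $48,000 × 5,935/11,870 = $244,800.

$244,800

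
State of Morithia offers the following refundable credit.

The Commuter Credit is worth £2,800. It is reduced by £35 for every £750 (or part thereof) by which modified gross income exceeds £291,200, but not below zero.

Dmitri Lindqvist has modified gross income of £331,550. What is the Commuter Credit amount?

£910

Commuter Credit: income exceeds £291,200 by £40,350, which is 54 full-or-partial £750 increments; reduction = 54 × £35 = £1,890, leaving £910.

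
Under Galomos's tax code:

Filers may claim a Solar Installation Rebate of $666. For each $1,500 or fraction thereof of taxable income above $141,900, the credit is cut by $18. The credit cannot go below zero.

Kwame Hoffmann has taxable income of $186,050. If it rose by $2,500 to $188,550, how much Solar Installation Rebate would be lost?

$36

At $186,050 — income exceeds $141,900 by $44,150, which is 30 full-or-partial $1,500 increments; reduction = 30 × $18 = $540, leaving $126.
At $188,550 — income exceeds $141,900 by $46,650, which is 32 full-or-partial $1,500 increments; reduction = 32 × $18 = $576, leaving $90.
Lost: $126 − $90 = $36.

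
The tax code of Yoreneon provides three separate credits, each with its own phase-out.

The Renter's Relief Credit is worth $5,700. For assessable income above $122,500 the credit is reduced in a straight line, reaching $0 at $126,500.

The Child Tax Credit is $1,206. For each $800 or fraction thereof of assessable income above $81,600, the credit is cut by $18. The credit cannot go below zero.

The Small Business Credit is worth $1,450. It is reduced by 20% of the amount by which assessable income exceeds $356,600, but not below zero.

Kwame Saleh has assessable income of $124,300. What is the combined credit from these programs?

Renter's Relief Credit: $124,300 is $1,800 into a $4,000 phase-out range, leaving 2,200/4,000 of the credit: $5,700 × 2,200/4,000 = $3,135.
Child Tax Credit: income exceeds $81,600 by $42,700, which is 54 full-or-partial $800 increments; reduction = 54 × $18 = $972, leaving $234.
Small Business Credit: $124,300 is at or below the $356,600 threshold, so the full $1,450 applies.
Total: $3,135 + $234 + $1,450 = $4,819.

$4,819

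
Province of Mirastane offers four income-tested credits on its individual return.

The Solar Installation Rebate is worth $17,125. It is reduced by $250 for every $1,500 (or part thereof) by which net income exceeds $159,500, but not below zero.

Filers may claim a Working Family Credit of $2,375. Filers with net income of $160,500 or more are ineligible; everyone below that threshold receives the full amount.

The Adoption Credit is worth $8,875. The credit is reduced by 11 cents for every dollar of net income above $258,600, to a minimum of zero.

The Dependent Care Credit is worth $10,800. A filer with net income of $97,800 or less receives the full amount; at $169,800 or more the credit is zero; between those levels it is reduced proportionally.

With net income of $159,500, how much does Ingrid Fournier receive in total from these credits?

$29,920

Solar Installation Rebate: $159,500 is at or below the $159,500 threshold, so the full $17,125 applies.
Working Family Credit: $159,500 is below the $160,500 cutoff, so the full $2,375 applies.
Adoption Credit: $159,500 is at or below the $258,600 threshold, so the full $8,875 applies.
Dependent Care Credit: $159,500 is $61,700 into a $72,000 phase-out range, leaving 10,300/72,000 of the credit: $10,800 × 10,300/72,000 = $1,545.
Total: $17,125 + $2,375 + $8,875 + $1,545 = $29,920.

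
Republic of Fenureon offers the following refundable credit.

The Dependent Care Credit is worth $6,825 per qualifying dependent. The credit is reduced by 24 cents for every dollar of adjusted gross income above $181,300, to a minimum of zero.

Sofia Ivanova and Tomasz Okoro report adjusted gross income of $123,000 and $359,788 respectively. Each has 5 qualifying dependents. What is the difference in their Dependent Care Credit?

$34,125

Sofia ($123,000): Dependent Care Credit: base = 5 × $6,825 = $34,125. $123,000 is at or below the $181,300 threshold, so the full $34,125 applies.
Tomasz ($359,788): Dependent Care Credit: base = 5 × $6,825 = $34,125. 24% of the $178,488 excess over $181,300 is $42,837.12 ≥ base, so the credit is $0.
Difference: |$34,125 − $0| = $34,125.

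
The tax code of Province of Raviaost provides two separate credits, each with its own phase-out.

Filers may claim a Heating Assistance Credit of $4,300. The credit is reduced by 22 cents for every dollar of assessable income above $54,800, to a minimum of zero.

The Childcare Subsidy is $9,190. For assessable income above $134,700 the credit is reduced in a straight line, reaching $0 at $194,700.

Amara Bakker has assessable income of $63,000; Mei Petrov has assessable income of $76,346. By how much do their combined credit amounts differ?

$2,496

Amara ($63,000): Heating Assistance Credit: 22% of the $8,200 excess over $54,800 is $1,804; credit = $4,300 − $1,804 = $2,496. Childcare Subsidy: $63,000 is at or below the $134,700 threshold, so the full $9,190 applies. total $2,496 + $9,190 = $11,686
Mei ($76,346): Heating Assistance Credit: 22% of the $21,546 excess over $54,800 is $4,740.12 ≥ base, so the credit is $0. Childcare Subsidy: $76,346 is at or below the $134,700 threshold, so the full $9,190 applies. total $0 + $9,190 = $9,190
Difference: |$11,686 − $9,190| = $2,496.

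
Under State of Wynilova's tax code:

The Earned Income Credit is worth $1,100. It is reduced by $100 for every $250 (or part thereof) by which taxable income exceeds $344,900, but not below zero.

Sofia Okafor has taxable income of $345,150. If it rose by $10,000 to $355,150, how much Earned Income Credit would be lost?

At $345,150 — income exceeds $344,900 by $250, which is 1 full-or-partial $250 increment; reduction = 1 × $100 = $100, leaving $1,000.
At $355,150 — income exceeds $344,900 by $10,250 → 41 increments × $100 = $4,100 ≥ base, so the credit is $0.
Lost: $1,000 − $0 = $1,000.

$1,000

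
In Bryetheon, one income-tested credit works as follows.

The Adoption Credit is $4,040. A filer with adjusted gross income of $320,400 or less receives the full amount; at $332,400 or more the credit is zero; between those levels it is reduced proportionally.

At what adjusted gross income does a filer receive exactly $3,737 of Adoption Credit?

$3,737 is 3,737/4,040 of the full $4,040, so 303/4,040 of the $12,000 range has been used: income = $320,400 + $12,000 × 303/4,040 = $321,300.

$321,300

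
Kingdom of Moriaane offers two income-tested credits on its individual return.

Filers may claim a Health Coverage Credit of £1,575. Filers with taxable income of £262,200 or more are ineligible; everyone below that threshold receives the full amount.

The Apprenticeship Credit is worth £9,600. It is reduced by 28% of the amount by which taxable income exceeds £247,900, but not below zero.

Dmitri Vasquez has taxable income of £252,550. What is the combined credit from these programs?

£9,873

Health Coverage Credit: £252,550 is below the £262,200 cutoff, so the full £1,575 applies.
Apprenticeship Credit: 28% of the £4,650 excess over £247,900 is £1,302; credit = £9,600 − £1,302 = £8,298.
Total: £1,575 + £8,298 = £9,873.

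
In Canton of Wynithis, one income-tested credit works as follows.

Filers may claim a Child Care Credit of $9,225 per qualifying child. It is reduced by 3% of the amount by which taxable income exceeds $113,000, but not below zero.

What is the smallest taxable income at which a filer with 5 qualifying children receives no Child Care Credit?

$1,650,500

Full credit = 5 × $9,225 = $46,125.
The credit falls by 3% of each dollar above $113,000, so it reaches zero when the excess is $46,125 / 3% = $1,537,500: income = $113,000 + $1,537,500 = $1,650,500.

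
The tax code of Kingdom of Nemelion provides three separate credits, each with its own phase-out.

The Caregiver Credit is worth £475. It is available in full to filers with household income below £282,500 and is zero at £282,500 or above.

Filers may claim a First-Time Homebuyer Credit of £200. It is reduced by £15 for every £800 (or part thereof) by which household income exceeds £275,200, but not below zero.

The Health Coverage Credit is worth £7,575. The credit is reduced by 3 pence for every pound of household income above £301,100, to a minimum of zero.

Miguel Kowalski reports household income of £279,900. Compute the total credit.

£8,160

Caregiver Credit: £279,900 is below the £282,500 cutoff, so the full £475 applies.
First-Time Homebuyer Credit: income exceeds £275,200 by £4,700, which is 6 full-or-partial £800 increments; reduction = 6 × £15 = £90, leaving £110.
Health Coverage Credit: £279,900 is at or below the £301,100 threshold, so the full £7,575 applies.
Total: £475 + £110 + £7,575 = £8,160.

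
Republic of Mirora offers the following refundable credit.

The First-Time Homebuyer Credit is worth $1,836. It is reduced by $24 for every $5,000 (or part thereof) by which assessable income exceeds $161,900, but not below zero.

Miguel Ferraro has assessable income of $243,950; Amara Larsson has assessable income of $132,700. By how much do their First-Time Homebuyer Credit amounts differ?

$408

Miguel ($243,950): First-Time Homebuyer Credit: income exceeds $161,900 by $82,050, which is 17 full-or-partial $5,000 increments; reduction = 17 × $24 = $408, leaving $1,428.
Amara ($132,700): First-Time Homebuyer Credit: $132,700 is at or below the $161,900 threshold, so the full $1,836 applies.
Difference: |$1,428 − $1,836| = $408.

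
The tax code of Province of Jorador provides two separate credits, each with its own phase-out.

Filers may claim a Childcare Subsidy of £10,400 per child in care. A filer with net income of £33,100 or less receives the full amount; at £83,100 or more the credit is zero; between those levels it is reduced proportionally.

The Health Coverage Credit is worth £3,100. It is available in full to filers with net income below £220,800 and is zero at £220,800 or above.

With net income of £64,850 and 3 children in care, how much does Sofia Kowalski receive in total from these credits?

£14,488

Childcare Subsidy: base = 3 × £10,400 = £31,200. £64,850 is £31,750 into a £50,000 phase-out range, leaving 18,250/50,000 of the credit: £31,200 × 18,250/50,000 = £11,388.
Health Coverage Credit: £64,850 is below the £220,800 cutoff, so the full £3,100 applies.
Total: £11,388 + £3,100 = £14,488.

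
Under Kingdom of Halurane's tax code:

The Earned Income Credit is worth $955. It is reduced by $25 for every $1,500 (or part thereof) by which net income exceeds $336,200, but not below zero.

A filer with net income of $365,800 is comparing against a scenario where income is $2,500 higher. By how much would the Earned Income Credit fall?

At $365,800 — income exceeds $336,200 by $29,600, which is 20 full-or-partial $1,500 increments; reduction = 20 × $25 = $500, leaving $455.
At $368,300 — income exceeds $336,200 by $32,100, which is 22 full-or-partial $1,500 increments; reduction = 22 × $25 = $550, leaving $405.
Lost: $455 − $405 = $50.

$50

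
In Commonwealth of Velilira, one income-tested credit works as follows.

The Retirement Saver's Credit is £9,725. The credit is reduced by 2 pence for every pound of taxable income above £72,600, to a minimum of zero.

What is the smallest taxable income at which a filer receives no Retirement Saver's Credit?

The credit falls by 2% of each pound above £72,600, so it reaches zero when the excess is £9,725 / 2% = £486,250: income = £72,600 + £486,250 = £558,850.

£558,850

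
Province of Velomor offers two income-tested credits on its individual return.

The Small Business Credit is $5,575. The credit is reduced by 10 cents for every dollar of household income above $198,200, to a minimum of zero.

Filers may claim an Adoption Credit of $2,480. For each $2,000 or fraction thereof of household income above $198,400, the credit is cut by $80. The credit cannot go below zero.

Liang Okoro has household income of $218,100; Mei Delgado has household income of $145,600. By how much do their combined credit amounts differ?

Liang ($218,100): Small Business Credit: 10% of the $19,900 excess over $198,200 is $1,990; credit = $5,575 − $1,990 = $3,585. Adoption Credit: income exceeds $198,400 by $19,700, which is 10 full-or-partial $2,000 increments; reduction = 10 × $80 = $800, leaving $1,680. total $3,585 + $1,680 = $5,265
Mei ($145,600): Small Business Credit: $145,600 is at or below the $198,200 threshold, so the full $5,575 applies. Adoption Credit: $145,600 is at or below the $198,400 threshold, so the full $2,480 applies. total $5,575 + $2,480 = $8,055
Difference: |$5,265 − $8,055| = $2,790.

$2,790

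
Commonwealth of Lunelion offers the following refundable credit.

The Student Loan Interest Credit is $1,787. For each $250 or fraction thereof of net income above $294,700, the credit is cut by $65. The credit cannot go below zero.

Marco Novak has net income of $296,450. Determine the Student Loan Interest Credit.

$1,332

Student Loan Interest Credit: income exceeds $294,700 by $1,750, which is 7 full-or-partial $250 increments; reduction = 7 × $65 = $455, leaving $1,332.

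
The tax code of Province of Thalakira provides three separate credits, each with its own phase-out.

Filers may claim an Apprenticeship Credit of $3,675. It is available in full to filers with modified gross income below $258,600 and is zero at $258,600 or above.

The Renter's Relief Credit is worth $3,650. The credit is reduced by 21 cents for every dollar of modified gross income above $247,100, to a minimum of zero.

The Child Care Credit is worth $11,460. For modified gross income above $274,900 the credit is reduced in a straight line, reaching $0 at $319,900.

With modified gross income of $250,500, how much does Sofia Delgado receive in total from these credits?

$18,071

Apprenticeship Credit: $250,500 is below the $258,600 cutoff, so the full $3,675 applies.
Renter's Relief Credit: 21% of the $3,400 excess over $247,100 is $714; credit = $3,650 − $714 = $2,936.
Child Care Credit: $250,500 is at or below the $274,900 threshold, so the full $11,460 applies.
Total: $3,675 + $2,936 + $11,460 = $18,071.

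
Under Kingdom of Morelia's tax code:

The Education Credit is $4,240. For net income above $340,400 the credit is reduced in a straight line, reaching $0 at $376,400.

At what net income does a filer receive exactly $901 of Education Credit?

$368,750

$901 is 901/4,240 of the full $4,240, so 3,339/4,240 of the $36,000 range has been used: income = $340,400 + $36,000 × 3,339/4,240 = $368,750.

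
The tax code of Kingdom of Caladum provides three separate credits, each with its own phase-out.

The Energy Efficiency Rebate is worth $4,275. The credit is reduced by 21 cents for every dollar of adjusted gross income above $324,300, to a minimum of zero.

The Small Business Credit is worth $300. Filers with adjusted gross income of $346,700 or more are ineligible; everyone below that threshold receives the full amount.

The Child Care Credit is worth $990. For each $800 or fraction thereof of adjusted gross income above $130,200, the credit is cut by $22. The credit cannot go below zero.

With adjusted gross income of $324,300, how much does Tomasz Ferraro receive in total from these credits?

Energy Efficiency Rebate: $324,300 is at or below the $324,300 threshold, so the full $4,275 applies.
Small Business Credit: $324,300 is below the $346,700 cutoff, so the full $300 applies.
Child Care Credit: income exceeds $130,200 by $194,100 → 243 increments × $22 = $5,346 ≥ base, so the credit is $0.
Total: $4,275 + $300 + $0 = $4,575.

$4,575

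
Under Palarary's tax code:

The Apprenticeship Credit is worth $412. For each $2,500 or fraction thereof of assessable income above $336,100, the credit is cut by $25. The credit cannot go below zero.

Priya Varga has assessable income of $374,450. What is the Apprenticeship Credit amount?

Apprenticeship Credit: income exceeds $336,100 by $38,350, which is 16 full-or-partial $2,500 increments; reduction = 16 × $25 = $400, leaving $12.

$12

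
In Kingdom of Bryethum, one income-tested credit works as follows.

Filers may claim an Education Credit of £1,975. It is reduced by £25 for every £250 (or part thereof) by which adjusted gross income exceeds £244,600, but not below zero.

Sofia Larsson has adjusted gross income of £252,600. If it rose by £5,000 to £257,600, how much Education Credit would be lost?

At £252,600 — income exceeds £244,600 by £8,000, which is 32 full-or-partial £250 increments; reduction = 32 × £25 = £800, leaving £1,175.
At £257,600 — income exceeds £244,600 by £13,000, which is 52 full-or-partial £250 increments; reduction = 52 × £25 = £1,300, leaving £675.
Lost: £1,175 − £675 = £500.

£500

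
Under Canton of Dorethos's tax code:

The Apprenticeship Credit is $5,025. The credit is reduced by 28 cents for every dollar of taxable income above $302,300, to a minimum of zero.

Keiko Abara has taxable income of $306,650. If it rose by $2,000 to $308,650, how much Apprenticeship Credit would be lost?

At $306,650 — 28% of the $4,350 excess over $302,300 is $1,218; credit = $5,025 − $1,218 = $3,807.
At $308,650 — 28% of the $6,350 excess over $302,300 is $1,778; credit = $5,025 − $1,778 = $3,247.
Lost: $3,807 − $3,247 = $560.

$560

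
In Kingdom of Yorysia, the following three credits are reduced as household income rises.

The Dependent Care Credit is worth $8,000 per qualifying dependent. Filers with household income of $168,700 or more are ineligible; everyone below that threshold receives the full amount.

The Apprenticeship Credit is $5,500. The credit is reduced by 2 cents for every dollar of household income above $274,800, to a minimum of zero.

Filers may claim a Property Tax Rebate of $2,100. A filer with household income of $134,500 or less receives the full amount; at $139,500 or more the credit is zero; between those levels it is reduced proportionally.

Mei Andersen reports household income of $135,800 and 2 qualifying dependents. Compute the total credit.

Dependent Care Credit: base = 2 × $8,000 = $16,000. $135,800 is below the $168,700 cutoff, so the full $16,000 applies.
Apprenticeship Credit: $135,800 is at or below the $274,800 threshold, so the full $5,500 applies.
Property Tax Rebate: $135,800 is $1,300 into a $5,000 phase-out range, leaving 3,700/5,000 of the credit: $2,100 × 3,700/5,000 = $1,554.
Total: $16,000 + $5,500 + $1,554 = $23,054.

$23,054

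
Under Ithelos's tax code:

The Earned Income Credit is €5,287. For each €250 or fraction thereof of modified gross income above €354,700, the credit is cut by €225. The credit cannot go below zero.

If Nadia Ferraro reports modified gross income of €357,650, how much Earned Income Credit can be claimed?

Earned Income Credit: income exceeds €354,700 by €2,950, which is 12 full-or-partial €250 increments; reduction = 12 × €225 = €2,700, leaving €2,587.

€2,587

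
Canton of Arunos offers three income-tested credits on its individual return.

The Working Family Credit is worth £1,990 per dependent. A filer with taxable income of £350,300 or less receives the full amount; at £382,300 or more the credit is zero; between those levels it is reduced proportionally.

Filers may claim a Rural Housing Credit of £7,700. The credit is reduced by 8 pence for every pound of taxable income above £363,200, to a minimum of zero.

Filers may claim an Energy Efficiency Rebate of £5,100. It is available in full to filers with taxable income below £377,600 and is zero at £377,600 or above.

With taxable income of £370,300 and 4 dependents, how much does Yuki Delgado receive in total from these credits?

Working Family Credit: base = 4 × £1,990 = £7,960. £370,300 is £20,000 into a £32,000 phase-out range, leaving 12,000/32,000 of the credit: £7,960 × 12,000/32,000 = £2,985.
Rural Housing Credit: 8% of the £7,100 excess over £363,200 is £568; credit = £7,700 − £568 = £7,132.
Energy Efficiency Rebate: £370,300 is below the £377,600 cutoff, so the full £5,100 applies.
Total: £2,985 + £7,132 + £5,100 = £15,217.

£15,217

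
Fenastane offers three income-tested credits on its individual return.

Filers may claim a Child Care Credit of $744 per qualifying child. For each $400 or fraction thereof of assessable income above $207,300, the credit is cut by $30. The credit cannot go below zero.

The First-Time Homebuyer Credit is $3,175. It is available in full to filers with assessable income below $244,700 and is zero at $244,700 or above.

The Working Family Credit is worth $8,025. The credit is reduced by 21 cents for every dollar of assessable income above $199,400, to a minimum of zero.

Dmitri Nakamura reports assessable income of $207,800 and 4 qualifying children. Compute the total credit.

Child Care Credit: base = 4 × $744 = $2,976. income exceeds $207,300 by $500, which is 2 full-or-partial $400 increments; reduction = 2 × $30 = $60, leaving $2,916.
First-Time Homebuyer Credit: $207,800 is below the $244,700 cutoff, so the full $3,175 applies.
Working Family Credit: 21% of the $8,400 excess over $199,400 is $1,764; credit = $8,025 − $1,764 = $6,261.
Total: $2,916 + $3,175 + $6,261 = $12,352.

$12,352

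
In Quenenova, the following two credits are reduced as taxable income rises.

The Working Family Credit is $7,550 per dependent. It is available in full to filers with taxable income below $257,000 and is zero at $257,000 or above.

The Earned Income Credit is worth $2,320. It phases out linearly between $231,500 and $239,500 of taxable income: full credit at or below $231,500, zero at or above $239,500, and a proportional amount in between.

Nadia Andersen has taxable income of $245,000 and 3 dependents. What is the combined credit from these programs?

$22,650

Working Family Credit: base = 3 × $7,550 = $22,650. $245,000 is below the $257,000 cutoff, so the full $22,650 applies.
Earned Income Credit: $245,000 is at or above $239,500, so the credit is $0.
Total: $22,650 + $0 = $22,650.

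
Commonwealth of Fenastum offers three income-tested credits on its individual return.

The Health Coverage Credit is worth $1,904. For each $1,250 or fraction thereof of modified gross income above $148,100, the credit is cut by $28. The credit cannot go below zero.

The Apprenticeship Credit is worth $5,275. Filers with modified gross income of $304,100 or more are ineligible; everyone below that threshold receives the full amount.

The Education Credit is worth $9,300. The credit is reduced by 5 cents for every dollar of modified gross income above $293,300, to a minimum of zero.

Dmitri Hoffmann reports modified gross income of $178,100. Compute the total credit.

$15,807

Health Coverage Credit: income exceeds $148,100 by $30,000, which is 24 full-or-partial $1,250 increments; reduction = 24 × $28 = $672, leaving $1,232.
Apprenticeship Credit: $178,100 is below the $304,100 cutoff, so the full $5,275 applies.
Education Credit: $178,100 is at or below the $293,300 threshold, so the full $9,300 applies.
Total: $1,232 + $5,275 + $9,300 = $15,807.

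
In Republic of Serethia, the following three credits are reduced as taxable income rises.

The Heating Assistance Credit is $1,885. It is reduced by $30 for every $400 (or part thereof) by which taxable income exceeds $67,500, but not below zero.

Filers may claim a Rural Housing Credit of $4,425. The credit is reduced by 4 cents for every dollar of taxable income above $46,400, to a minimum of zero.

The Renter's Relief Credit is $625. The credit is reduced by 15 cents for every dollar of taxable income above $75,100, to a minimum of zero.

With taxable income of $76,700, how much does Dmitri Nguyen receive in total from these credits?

Heating Assistance Credit: income exceeds $67,500 by $9,200, which is 23 full-or-partial $400 increments; reduction = 23 × $30 = $690, leaving $1,195.
Rural Housing Credit: 4% of the $30,300 excess over $46,400 is $1,212; credit = $4,425 − $1,212 = $3,213.
Renter's Relief Credit: 15% of the $1,600 excess over $75,100 is $240; credit = $625 − $240 = $385.
Total: $1,195 + $3,213 + $385 = $4,793.

$4,793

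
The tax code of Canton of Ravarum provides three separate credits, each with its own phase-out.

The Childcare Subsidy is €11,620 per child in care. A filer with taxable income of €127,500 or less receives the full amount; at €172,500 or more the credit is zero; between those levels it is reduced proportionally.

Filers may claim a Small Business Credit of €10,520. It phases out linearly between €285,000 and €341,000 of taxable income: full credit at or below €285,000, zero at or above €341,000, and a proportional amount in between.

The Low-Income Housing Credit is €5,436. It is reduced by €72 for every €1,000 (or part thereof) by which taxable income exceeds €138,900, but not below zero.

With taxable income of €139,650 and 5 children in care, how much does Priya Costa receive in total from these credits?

€58,297

Childcare Subsidy: base = 5 × €11,620 = €58,100. €139,650 is €12,150 into a €45,000 phase-out range, leaving 32,850/45,000 of the credit: €58,100 × 32,850/45,000 = €42,413.
Small Business Credit: €139,650 is at or below the €285,000 threshold, so the full €10,520 applies.
Low-Income Housing Credit: income exceeds €138,900 by €750, which is 1 full-or-partial €1,000 increment; reduction = 1 × €72 = €72, leaving €5,364.
Total: €42,413 + €10,520 + €5,364 = €58,297.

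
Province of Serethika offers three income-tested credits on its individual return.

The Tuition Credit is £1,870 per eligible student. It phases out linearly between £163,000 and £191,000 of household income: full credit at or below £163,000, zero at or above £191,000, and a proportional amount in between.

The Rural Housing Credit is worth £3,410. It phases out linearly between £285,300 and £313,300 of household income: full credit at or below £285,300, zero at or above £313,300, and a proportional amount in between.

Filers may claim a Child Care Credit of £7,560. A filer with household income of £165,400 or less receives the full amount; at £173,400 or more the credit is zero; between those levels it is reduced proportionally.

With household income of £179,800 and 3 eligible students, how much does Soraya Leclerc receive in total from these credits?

Tuition Credit: base = 3 × £1,870 = £5,610. £179,800 is £16,800 into a £28,000 phase-out range, leaving 11,200/28,000 of the credit: £5,610 × 11,200/28,000 = £2,244.
Rural Housing Credit: £179,800 is at or below the £285,300 threshold, so the full £3,410 applies.
Child Care Credit: £179,800 is at or above £173,400, so the credit is £0.
Total: £2,244 + £3,410 + £0 = £5,654.

£5,654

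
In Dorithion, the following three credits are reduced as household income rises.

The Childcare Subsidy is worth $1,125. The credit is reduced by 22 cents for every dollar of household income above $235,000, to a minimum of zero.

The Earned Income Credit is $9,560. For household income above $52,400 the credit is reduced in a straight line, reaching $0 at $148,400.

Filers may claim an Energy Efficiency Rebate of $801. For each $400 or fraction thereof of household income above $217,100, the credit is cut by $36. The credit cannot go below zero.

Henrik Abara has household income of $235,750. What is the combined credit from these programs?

Childcare Subsidy: 22% of the $750 excess over $235,000 is $165; credit = $1,125 − $165 = $960.
Earned Income Credit: $235,750 is at or above $148,400, so the credit is $0.
Energy Efficiency Rebate: income exceeds $217,100 by $18,650 → 47 increments × $36 = $1,692 ≥ base, so the credit is $0.
Total: $960 + $0 + $0 = $960.

$960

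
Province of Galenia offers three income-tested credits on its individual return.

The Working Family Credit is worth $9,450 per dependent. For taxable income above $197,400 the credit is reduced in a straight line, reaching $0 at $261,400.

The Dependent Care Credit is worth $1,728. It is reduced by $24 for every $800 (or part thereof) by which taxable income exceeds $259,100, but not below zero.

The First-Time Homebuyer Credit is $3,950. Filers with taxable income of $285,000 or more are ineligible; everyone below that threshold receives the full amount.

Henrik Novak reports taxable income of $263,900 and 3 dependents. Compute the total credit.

$5,534

Working Family Credit: base = 3 × $9,450 = $28,350. $263,900 is at or above $261,400, so the credit is $0.
Dependent Care Credit: income exceeds $259,100 by $4,800, which is 6 full-or-partial $800 increments; reduction = 6 × $24 = $144, leaving $1,584.
First-Time Homebuyer Credit: $263,900 is below the $285,000 cutoff, so the full $3,950 applies.
Total: $0 + $1,584 + $3,950 = $5,534.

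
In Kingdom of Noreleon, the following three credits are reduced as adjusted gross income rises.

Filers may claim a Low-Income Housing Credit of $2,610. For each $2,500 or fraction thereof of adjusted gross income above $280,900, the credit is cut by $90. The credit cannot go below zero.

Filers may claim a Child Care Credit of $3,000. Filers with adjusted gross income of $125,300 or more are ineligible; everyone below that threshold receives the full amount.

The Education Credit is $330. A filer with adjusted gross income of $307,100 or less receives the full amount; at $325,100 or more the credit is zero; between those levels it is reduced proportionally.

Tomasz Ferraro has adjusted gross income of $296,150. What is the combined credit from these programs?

$2,310

Low-Income Housing Credit: income exceeds $280,900 by $15,250, which is 7 full-or-partial $2,500 increments; reduction = 7 × $90 = $630, leaving $1,980.
Child Care Credit: $296,150 meets or exceeds the $125,300 cutoff, so the credit is $0.
Education Credit: $296,150 is at or below the $307,100 threshold, so the full $330 applies.
Total: $1,980 + $0 + $330 = $2,310.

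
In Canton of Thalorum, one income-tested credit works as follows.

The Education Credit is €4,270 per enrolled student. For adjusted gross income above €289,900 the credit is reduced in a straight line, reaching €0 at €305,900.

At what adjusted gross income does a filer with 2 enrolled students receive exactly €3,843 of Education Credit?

€298,700

Full credit = 2 × €4,270 = €8,540.
€3,843 is 3,843/8,540 of the full €8,540, so 4,697/8,540 of the €16,000 range has been used: income = €289,900 + €16,000 × 4,697/8,540 = €298,700.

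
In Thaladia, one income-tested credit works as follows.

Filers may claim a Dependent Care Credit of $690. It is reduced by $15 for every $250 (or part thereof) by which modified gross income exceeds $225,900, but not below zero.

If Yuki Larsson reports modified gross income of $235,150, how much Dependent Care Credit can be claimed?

Dependent Care Credit: income exceeds $225,900 by $9,250, which is 37 full-or-partial $250 increments; reduction = 37 × $15 = $555, leaving $135.

$135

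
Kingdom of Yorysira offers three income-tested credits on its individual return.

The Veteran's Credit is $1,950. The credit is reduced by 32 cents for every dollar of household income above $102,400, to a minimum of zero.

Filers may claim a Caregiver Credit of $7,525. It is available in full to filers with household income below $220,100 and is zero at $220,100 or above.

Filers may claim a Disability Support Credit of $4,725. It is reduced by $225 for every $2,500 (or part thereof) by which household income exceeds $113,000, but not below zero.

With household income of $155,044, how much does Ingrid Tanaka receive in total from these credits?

Veteran's Credit: 32% of the $52,644 excess over $102,400 is $16,846.08 ≥ base, so the credit is $0.
Caregiver Credit: $155,044 is below the $220,100 cutoff, so the full $7,525 applies.
Disability Support Credit: income exceeds $113,000 by $42,044, which is 17 full-or-partial $2,500 increments; reduction = 17 × $225 = $3,825, leaving $900.
Total: $0 + $7,525 + $900 = $8,425.

$8,425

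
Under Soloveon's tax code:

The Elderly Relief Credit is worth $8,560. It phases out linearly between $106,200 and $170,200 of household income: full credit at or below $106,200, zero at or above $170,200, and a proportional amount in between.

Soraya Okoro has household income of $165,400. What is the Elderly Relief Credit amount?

$642

Elderly Relief Credit: $165,400 is $59,200 into a $64,000 phase-out range, leaving 4,800/64,000 of the credit: $8,560 × 4,800/64,000 = $642.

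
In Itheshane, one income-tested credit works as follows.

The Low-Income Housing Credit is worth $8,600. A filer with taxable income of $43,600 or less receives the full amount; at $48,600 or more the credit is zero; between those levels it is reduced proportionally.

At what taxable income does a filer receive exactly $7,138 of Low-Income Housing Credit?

$44,450

$7,138 is 7,138/8,600 of the full $8,600, so 1,462/8,600 of the $5,000 range has been used: income = $43,600 + $5,000 × 1,462/8,600 = $44,450.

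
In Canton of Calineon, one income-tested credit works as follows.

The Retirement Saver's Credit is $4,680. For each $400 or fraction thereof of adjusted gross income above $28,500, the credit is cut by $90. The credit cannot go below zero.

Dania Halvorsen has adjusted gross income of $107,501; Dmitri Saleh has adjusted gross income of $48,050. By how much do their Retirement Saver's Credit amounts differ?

Dania ($107,501): Retirement Saver's Credit: income exceeds $28,500 by $79,001 → 198 increments × $90 = $17,820 ≥ base, so the credit is $0.
Dmitri ($48,050): Retirement Saver's Credit: income exceeds $28,500 by $19,550, which is 49 full-or-partial $400 increments; reduction = 49 × $90 = $4,410, leaving $270.
Difference: |$0 − $270| = $270.

$270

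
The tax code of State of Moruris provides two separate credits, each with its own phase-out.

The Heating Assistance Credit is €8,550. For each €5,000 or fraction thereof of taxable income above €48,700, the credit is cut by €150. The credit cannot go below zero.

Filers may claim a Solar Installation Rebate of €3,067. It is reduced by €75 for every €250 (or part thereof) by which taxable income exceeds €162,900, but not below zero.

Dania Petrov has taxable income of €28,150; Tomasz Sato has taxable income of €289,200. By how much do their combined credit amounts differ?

€10,417

Dania (€28,150): Heating Assistance Credit: €28,150 is at or below the €48,700 threshold, so the full €8,550 applies. Solar Installation Rebate: €28,150 is at or below the €162,900 threshold, so the full €3,067 applies. total €8,550 + €3,067 = €11,617
Tomasz (€289,200): Heating Assistance Credit: income exceeds €48,700 by €240,500, which is 49 full-or-partial €5,000 increments; reduction = 49 × €150 = €7,350, leaving €1,200. Solar Installation Rebate: income exceeds €162,900 by €126,300 → 506 increments × €75 = €37,950 ≥ base, so the credit is €0. total €1,200 + €0 = €1,200
Difference: |€11,617 − €1,200| = €10,417.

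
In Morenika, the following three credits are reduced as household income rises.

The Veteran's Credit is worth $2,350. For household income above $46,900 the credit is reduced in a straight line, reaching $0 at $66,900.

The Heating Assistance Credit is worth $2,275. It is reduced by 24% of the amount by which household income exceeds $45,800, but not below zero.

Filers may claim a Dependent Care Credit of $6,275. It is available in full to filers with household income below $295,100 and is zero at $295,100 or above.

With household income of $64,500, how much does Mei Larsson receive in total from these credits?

$6,557

Veteran's Credit: $64,500 is $17,600 into a $20,000 phase-out range, leaving 2,400/20,000 of the credit: $2,350 × 2,400/20,000 = $282.
Heating Assistance Credit: 24% of the $18,700 excess over $45,800 is $4,488 ≥ base, so the credit is $0.
Dependent Care Credit: $64,500 is below the $295,100 cutoff, so the full $6,275 applies.
Total: $282 + $0 + $6,275 = $6,557.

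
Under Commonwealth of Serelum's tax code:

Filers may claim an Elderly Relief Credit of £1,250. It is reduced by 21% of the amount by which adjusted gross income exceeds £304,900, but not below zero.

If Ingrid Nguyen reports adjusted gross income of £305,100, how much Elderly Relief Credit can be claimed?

£1,208

Elderly Relief Credit: 21% of the £200 excess over £304,900 is £42; credit = £1,250 − £42 = £1,208.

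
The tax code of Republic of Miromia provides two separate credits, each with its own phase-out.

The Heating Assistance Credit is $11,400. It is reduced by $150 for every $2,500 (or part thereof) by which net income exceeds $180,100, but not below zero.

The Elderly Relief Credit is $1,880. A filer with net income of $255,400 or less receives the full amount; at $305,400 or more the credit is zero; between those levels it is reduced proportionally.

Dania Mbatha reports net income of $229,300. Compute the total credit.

Heating Assistance Credit: income exceeds $180,100 by $49,200, which is 20 full-or-partial $2,500 increments; reduction = 20 × $150 = $3,000, leaving $8,400.
Elderly Relief Credit: $229,300 is at or below the $255,400 threshold, so the full $1,880 applies.
Total: $8,400 + $1,880 = $10,280.

$10,280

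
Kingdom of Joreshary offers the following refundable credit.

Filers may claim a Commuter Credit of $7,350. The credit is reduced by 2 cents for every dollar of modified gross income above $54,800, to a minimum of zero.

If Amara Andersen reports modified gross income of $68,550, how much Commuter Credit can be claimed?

Commuter Credit: 2% of the $13,750 excess over $54,800 is $275; credit = $7,350 − $275 = $7,075.

$7,075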